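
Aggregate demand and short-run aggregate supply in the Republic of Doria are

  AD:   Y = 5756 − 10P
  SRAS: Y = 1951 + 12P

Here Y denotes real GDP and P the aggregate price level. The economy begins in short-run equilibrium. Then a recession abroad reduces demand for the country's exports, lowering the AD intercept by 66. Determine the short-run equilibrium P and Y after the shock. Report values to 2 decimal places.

P = 169.95, Y = 3990.45

This is a negative demand shock: AD shifts left.
New AD: Y = 5690 − 10P.
Set AD = SRAS: 5690 − 10P = 1951 + 12P, so 3739 = 22P and P = 169.95.
Substituting into AD, Y = 3990.45.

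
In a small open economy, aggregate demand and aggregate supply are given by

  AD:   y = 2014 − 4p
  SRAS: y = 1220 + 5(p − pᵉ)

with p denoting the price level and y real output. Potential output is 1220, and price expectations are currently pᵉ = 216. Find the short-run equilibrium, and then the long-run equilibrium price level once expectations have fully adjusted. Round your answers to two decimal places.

Short run: with pᵉ = 216, SRAS is y = 140 + 5p. Setting AD = SRAS gives 1874 = 9p, so p = 208.22 and y = 2014 − 4p = 1181.11.
Output 1181.11 is below potential 1220, so over time expected prices fall and SRAS shifts right until y returns to 1220.
Long run: y = 1220 on the AD curve gives 1220 = 2014 − 4p, so p = 198.50.

Short run: p = 208.22, y = 1181.11. Long run: p = 198.50.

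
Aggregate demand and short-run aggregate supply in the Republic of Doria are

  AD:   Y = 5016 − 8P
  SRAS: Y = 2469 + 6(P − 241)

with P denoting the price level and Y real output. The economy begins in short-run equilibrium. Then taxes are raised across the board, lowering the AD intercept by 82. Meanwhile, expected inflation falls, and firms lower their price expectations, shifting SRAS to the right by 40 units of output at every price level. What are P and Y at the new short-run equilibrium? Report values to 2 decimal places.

P = 276.50, Y = 2722.00

After both shocks: AD is Y = 4934 − 8P and SRAS is Y = 1063 + 6P.
Setting them equal: 3871 = 14P, so P = 276.50.
Substituting into AD, Y = 2722.00.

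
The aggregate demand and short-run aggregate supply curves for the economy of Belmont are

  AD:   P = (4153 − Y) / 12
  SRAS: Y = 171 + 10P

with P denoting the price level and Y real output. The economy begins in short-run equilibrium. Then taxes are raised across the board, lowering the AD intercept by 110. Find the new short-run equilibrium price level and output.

P = 176, Y = 1931

This is a negative demand shock: AD shifts left.
New AD: Y = 4043 − 12P.
Set AD = SRAS: 4043 − 12P = 171 + 10P, so 3872 = 22P and P = 176.
Y = 4043 − 12·176 = 1931.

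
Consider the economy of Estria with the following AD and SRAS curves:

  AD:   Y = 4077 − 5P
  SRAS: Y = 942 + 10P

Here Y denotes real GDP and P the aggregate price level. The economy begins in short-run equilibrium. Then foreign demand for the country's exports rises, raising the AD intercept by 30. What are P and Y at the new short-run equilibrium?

This is a positive demand shock: AD shifts right.
New AD: Y = 4107 − 5P.
Set AD = SRAS: 4107 − 5P = 942 + 10P, so 3165 = 15P and P = 211.
Y = 4107 − 5·211 = 3052.

P = 211, Y = 3052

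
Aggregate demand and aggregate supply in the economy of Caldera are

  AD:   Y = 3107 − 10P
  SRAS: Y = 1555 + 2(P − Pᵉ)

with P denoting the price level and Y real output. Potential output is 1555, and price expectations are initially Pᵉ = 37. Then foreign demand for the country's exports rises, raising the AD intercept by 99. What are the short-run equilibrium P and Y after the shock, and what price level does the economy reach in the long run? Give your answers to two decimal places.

AD shifts right: new AD is Y = 3206 − 10P. With Pᵉ = 37, SRAS is Y = 1481 + 2P.
Short run: 3206 − 10P = 1481 + 2P gives 1725 = 12P, so P = 143.75 and Y = 3206 − 10P = 1768.50.
Y = 1768.50 is above potential 1555; expectations adjust and SRAS shifts left until Y = 1555.
Long run: on the new AD curve, 1555 = 3206 − 10P gives P = 165.10.

Short run: P = 143.75, Y = 1768.50. Long run: P = 165.10.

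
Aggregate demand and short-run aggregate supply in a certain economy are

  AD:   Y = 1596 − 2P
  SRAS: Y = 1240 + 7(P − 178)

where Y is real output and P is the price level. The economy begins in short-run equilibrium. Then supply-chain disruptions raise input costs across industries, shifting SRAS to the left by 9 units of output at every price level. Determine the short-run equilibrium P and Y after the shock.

P = 179, Y = 1238

This is a negative supply shock: SRAS shifts left.
New SRAS: Y = 7P − 15.
Set AD = SRAS: 1596 − 2P = 7P − 15, so 1611 = 9P and P = 179.
Y = 1596 − 2·179 = 1238.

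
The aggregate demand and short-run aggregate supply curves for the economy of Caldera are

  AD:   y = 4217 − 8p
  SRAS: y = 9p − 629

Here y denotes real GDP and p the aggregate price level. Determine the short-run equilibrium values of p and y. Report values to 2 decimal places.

p = 285.06, y = 1936.53

Set AD = SRAS: 4217 − 8p = 9p − 629, so 4846 = 17p and p = 285.06.
Substituting into AD, y = 4217 − 8p = 1936.53.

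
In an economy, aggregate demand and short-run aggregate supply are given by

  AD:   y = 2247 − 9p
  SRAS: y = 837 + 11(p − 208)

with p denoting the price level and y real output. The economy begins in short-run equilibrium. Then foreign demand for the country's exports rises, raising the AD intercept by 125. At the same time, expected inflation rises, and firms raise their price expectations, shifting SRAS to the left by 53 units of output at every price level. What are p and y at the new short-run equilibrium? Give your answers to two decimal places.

After both shocks: AD is y = 2372 − 9p and SRAS is y = 11p − 1504.
Setting them equal: 3876 = 20p, so p = 193.80.
Substituting into AD, y = 627.80.

p = 193.80, y = 627.80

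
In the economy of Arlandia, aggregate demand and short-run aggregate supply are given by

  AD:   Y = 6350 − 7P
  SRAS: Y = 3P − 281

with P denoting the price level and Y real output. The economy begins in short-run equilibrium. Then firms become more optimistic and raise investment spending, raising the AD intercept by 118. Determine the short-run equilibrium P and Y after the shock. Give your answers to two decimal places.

P = 674.90, Y = 1743.70

This is a positive demand shock: AD shifts right.
New AD: Y = 6468 − 7P.
Set AD = SRAS: 6468 − 7P = 3P − 281, so 6749 = 10P and P = 674.90.
Substituting into AD, Y = 1743.70.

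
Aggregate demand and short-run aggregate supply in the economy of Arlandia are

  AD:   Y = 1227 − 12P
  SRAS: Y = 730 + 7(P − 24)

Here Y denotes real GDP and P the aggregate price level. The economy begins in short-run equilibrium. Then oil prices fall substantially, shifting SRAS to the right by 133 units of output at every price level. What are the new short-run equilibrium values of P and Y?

This is a positive supply shock: SRAS shifts right.
New SRAS: Y = 695 + 7P.
Set AD = SRAS: 1227 − 12P = 695 + 7P, so 532 = 19P and P = 28.
Y = 1227 − 12·28 = 891.

P = 28, Y = 891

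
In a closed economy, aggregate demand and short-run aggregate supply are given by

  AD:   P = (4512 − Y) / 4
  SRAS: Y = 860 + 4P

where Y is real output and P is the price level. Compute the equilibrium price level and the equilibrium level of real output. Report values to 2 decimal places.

Rearrange AD to Y = 4512 − 4P.
Set AD = SRAS: 4512 − 4P = 860 + 4P, so 3652 = 8P and P = 456.50.
Substituting into AD, Y = 4512 − 4P = 2686.00.

P = 456.50, Y = 2686.00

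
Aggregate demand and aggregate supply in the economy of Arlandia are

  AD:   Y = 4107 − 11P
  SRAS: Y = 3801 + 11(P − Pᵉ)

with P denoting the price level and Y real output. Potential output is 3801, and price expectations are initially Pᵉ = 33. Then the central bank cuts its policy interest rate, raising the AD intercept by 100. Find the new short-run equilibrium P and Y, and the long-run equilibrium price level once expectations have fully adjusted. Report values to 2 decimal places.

Short run: P = 34.95, Y = 3822.50. Long run: P = 36.91.

AD shifts right: new AD is Y = 4207 − 11P. With Pᵉ = 33, SRAS is Y = 3438 + 11P.
Short run: 4207 − 11P = 3438 + 11P gives 769 = 22P, so P = 34.95 and Y = 4207 − 11P = 3822.50.
Y = 3822.50 is above potential 3801; expectations adjust and SRAS shifts left until Y = 3801.
Long run: on the new AD curve, 3801 = 4207 − 11P gives P = 36.91.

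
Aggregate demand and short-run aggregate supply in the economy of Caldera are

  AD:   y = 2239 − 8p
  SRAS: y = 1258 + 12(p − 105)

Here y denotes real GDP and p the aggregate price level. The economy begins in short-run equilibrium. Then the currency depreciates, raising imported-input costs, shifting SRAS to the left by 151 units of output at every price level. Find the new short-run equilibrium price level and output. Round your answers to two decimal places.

p = 119.60, y = 1282.20

This is a negative supply shock: SRAS shifts left.
New SRAS: y = 12p − 153.
Set AD = SRAS: 2239 − 8p = 12p − 153, so 2392 = 20p and p = 119.60.
Substituting into AD, y = 1282.20.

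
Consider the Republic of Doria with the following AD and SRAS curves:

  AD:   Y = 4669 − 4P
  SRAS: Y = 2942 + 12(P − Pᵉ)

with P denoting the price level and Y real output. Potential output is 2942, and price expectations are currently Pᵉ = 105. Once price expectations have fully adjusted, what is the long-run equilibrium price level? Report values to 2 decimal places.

Short run: with Pᵉ = 105, SRAS is Y = 1682 + 12P. Setting AD = SRAS gives 2987 = 16P, so P = 186.69 and Y = 4669 − 4P = 3922.25.
Output 3922.25 is above potential 2942, so over time expected prices rise and SRAS shifts left until Y returns to 2942.
Long run: Y = 2942 on the AD curve gives 2942 = 4669 − 4P, so P = 431.75.

Long-run P = 431.75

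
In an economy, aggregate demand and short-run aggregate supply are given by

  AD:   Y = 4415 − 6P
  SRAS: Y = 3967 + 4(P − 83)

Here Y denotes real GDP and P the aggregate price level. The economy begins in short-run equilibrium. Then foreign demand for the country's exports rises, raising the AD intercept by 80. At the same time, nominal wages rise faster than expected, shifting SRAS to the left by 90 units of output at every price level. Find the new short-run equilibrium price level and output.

After both shocks: AD is Y = 4495 − 6P and SRAS is Y = 3545 + 4P.
Setting them equal: 950 = 10P, so P = 95.
Y = 4495 − 6·95 = 3925.

P = 95, Y = 3925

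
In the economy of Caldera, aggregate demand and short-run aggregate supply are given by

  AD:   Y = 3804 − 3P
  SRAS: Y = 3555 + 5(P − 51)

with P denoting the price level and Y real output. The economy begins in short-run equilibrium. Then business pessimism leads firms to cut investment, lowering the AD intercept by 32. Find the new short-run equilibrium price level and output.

P = 59, Y = 3595

This is a negative demand shock: AD shifts left.
New AD: Y = 3772 − 3P.
SRAS can be written Y = 3300 + 5P.
Set AD = SRAS: 3772 − 3P = 3300 + 5P, so 472 = 8P and P = 59.
Y = 3772 − 3·59 = 3595.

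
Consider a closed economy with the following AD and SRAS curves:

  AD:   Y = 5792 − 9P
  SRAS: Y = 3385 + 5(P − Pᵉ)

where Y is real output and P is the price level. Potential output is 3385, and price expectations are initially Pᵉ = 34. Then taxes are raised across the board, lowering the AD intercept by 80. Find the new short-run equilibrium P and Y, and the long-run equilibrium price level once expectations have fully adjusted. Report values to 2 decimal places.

AD shifts left: new AD is Y = 5712 − 9P. With Pᵉ = 34, SRAS is Y = 3215 + 5P.
Short run: 5712 − 9P = 3215 + 5P gives 2497 = 14P, so P = 178.36 and Y = 5712 − 9P = 4106.79.
Y = 4106.79 is above potential 3385; expectations adjust and SRAS shifts left until Y = 3385.
Long run: on the new AD curve, 3385 = 5712 − 9P gives P = 258.56.

Short run: P = 178.36, Y = 4106.79. Long run: P = 258.56.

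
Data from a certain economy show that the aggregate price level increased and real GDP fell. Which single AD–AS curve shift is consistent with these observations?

SRAS shifted left

P rose and Y fell. An AD shift moves P and Y in the same direction; an SRAS shift moves them in opposite directions.
Here P and Y moved in opposite directions, so the SRAS curve shifted.
Since Y fell, SRAS shifted left.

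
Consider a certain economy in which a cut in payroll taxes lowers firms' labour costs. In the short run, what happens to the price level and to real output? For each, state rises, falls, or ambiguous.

This is a favourable supply shock: SRAS shifts right.
Moving along the downward-sloping AD curve, P falls and Y rises.

Price level: falls; output: rises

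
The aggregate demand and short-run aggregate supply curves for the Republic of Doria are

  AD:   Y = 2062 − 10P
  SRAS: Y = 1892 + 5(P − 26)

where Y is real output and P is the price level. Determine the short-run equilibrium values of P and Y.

P = 20, Y = 1862

Write SRAS as Y = 1892 + 5P − 130 = 1762 + 5P.
Set AD = SRAS: 2062 − 10P = 1762 + 5P, so 300 = 15P and P = 20.
Then Y = 2062 − 10·20 = 1862.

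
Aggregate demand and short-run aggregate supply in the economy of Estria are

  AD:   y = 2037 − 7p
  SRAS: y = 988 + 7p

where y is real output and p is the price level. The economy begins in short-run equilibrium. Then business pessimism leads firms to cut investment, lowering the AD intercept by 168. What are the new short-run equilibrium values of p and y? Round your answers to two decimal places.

This is a negative demand shock: AD shifts left.
New AD: y = 1869 − 7p.
Set AD = SRAS: 1869 − 7p = 988 + 7p, so 881 = 14p and p = 62.93.
Substituting into AD, y = 1428.50.

p = 62.93, y = 1428.50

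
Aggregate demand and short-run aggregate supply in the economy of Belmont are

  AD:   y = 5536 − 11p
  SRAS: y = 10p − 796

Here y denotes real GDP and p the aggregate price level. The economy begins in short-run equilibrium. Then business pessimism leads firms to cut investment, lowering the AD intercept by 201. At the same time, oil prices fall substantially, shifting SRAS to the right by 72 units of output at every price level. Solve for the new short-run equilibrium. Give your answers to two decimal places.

After both shocks: AD is y = 5335 − 11p and SRAS is y = 10p − 724.
Setting them equal: 6059 = 21p, so p = 288.52.
Substituting into AD, y = 2161.24.

p = 288.52, y = 2161.24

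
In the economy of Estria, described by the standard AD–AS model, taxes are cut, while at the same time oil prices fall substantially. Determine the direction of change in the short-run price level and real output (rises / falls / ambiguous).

Price level: ambiguous; output: rises

The first event is a positive demand shock: AD shifts right, which by itself pushes P up and Y up.
The second is a favourable supply shock: SRAS shifts right, which by itself pushes P down and Y up.
The two shocks push P in opposite directions, so the effect on P is ambiguous. Both shocks push Y up, so Y rises.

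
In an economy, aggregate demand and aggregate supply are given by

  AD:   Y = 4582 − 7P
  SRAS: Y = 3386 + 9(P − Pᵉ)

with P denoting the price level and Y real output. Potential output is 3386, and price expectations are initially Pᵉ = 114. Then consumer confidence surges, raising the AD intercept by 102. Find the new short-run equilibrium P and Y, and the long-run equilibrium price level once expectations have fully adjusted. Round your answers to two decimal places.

Short run: P = 145.25, Y = 3667.25. Long run: P = 185.43.

AD shifts right: new AD is Y = 4684 − 7P. With Pᵉ = 114, SRAS is Y = 2360 + 9P.
Short run: 4684 − 7P = 2360 + 9P gives 2324 = 16P, so P = 145.25 and Y = 4684 − 7P = 3667.25.
Y = 3667.25 is above potential 3386; expectations adjust and SRAS shifts left until Y = 3386.
Long run: on the new AD curve, 3386 = 4684 − 7P gives P = 185.43.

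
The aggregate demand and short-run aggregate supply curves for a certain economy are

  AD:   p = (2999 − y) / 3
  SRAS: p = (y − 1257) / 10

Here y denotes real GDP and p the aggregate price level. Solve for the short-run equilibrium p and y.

Rearrange AD to y = 2999 − 3p.
Rearrange SRAS to y = 1257 + 10p.
Set AD = SRAS: 2999 − 3p = 1257 + 10p, so 1742 = 13p and p = 134.
Then y = 2999 − 3·134 = 2597.

p = 134, y = 2597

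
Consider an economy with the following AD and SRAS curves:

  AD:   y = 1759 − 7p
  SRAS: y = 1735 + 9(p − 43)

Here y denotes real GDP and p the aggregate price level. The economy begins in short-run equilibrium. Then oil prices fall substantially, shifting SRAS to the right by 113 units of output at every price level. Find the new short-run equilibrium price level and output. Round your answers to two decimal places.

p = 18.63, y = 1628.63

This is a positive supply shock: SRAS shifts right.
New SRAS: y = 1461 + 9p.
Set AD = SRAS: 1759 − 7p = 1461 + 9p, so 298 = 16p and p = 18.63.
Substituting into AD, y = 1628.63.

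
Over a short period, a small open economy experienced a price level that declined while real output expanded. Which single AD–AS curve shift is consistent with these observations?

P fell and Y rose. An AD shift moves P and Y in the same direction; an SRAS shift moves them in opposite directions.
Here P and Y moved in opposite directions, so the SRAS curve shifted.
Since Y rose, SRAS shifted right.

SRAS shifted right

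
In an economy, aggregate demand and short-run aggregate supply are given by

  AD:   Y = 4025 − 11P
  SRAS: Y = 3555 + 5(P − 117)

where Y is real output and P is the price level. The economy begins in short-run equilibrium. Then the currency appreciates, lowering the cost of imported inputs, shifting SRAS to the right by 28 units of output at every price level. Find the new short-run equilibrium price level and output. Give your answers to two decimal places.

This is a positive supply shock: SRAS shifts right.
New SRAS: Y = 2998 + 5P.
Set AD = SRAS: 4025 − 11P = 2998 + 5P, so 1027 = 16P and P = 64.19.
Substituting into AD, Y = 3318.94.

P = 64.19, Y = 3318.94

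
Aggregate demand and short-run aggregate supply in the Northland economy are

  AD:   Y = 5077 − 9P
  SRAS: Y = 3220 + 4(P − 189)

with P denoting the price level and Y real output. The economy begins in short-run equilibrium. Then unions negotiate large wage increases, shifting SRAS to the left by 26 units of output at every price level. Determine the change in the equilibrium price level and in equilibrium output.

This is a negative supply shock: SRAS shifts left.
New SRAS: Y = 2438 + 4P.
Set AD = SRAS: 5077 − 9P = 2438 + 4P, so 2639 = 13P and P = 203.
Y = 5077 − 9·203 = 3250.
Initially P = 201, Y = 3268, so ΔP = +2 and ΔY = -18.

ΔP = +2, ΔY = -18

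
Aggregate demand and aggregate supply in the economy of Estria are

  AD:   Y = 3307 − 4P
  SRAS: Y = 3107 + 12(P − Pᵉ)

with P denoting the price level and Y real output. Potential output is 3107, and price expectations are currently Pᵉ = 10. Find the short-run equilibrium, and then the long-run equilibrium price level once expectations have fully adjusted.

Short run: with Pᵉ = 10, SRAS is Y = 2987 + 12P. Setting AD = SRAS gives 320 = 16P, so P = 20 and Y = 3307 − 4·20 = 3227.
Output 3227 is above potential 3107, so over time expected prices rise and SRAS shifts left until Y returns to 3107.
Long run: Y = 3107 on the AD curve gives 3107 = 3307 − 4P, so P = 50.

Short run: P = 20, Y = 3227. Long run: P = 50.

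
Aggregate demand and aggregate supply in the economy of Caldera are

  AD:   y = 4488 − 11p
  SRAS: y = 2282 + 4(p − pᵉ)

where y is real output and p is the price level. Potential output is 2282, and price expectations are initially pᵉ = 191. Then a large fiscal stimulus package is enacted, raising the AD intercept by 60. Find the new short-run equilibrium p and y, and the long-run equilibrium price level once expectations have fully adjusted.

AD shifts right: new AD is y = 4548 − 11p. With pᵉ = 191, SRAS is y = 1518 + 4p.
Short run: 4548 − 11p = 1518 + 4p gives 3030 = 15p, so p = 202 and y = 4548 − 11·202 = 2326.
y = 2326 is above potential 2282; expectations adjust and SRAS shifts left until y = 2282.
Long run: on the new AD curve, 2282 = 4548 − 11p gives p = 206.

Short run: p = 202, y = 2326. Long run: p = 206.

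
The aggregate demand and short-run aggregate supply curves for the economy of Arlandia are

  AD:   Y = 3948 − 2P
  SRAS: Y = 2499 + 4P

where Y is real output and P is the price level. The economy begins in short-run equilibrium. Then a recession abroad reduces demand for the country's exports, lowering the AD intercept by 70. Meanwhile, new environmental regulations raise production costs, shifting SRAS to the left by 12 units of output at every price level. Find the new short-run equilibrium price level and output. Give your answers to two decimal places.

After both shocks: AD is Y = 3878 − 2P and SRAS is Y = 2487 + 4P.
Setting them equal: 1391 = 6P, so P = 231.83.
Substituting into AD, Y = 3414.33.

P = 231.83, Y = 3414.33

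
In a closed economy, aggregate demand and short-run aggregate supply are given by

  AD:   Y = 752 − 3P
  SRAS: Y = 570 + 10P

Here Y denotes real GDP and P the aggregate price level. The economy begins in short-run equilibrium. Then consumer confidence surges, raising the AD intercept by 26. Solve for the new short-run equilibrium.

This is a positive demand shock: AD shifts right.
New AD: Y = 778 − 3P.
Set AD = SRAS: 778 − 3P = 570 + 10P, so 208 = 13P and P = 16.
Y = 778 − 3·16 = 730.

P = 16, Y = 730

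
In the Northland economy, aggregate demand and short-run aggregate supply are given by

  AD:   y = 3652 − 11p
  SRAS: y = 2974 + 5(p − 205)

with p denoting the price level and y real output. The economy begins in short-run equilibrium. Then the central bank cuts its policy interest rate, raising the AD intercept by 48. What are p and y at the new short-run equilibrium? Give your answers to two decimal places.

This is a positive demand shock: AD shifts right.
New AD: y = 3700 − 11p.
SRAS can be written y = 1949 + 5p.
Set AD = SRAS: 3700 − 11p = 1949 + 5p, so 1751 = 16p and p = 109.44.
Substituting into AD, y = 2496.19.

p = 109.44, y = 2496.19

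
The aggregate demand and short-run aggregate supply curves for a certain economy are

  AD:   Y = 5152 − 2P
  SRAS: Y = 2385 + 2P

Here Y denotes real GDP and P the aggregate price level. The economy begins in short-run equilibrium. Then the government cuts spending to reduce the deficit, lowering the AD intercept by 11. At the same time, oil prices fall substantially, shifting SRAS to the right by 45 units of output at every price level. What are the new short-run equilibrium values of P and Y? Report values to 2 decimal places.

P = 677.75, Y = 3785.50

After both shocks: AD is Y = 5141 − 2P and SRAS is Y = 2430 + 2P.
Setting them equal: 2711 = 4P, so P = 677.75.
Substituting into AD, Y = 3785.50.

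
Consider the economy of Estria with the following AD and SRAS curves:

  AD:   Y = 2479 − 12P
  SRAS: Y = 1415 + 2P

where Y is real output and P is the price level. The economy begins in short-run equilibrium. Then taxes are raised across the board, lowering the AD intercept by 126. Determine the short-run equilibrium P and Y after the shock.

This is a negative demand shock: AD shifts left.
New AD: Y = 2353 − 12P.
Set AD = SRAS: 2353 − 12P = 1415 + 2P, so 938 = 14P and P = 67.
Y = 2353 − 12·67 = 1549.

P = 67, Y = 1549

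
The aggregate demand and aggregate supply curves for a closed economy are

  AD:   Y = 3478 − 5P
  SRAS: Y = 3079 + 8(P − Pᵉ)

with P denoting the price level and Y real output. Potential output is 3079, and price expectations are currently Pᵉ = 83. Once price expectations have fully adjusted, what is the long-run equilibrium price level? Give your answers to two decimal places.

Short run: with Pᵉ = 83, SRAS is Y = 2415 + 8P. Setting AD = SRAS gives 1063 = 13P, so P = 81.77 and Y = 3478 − 5P = 3069.15.
Output 3069.15 is below potential 3079, so over time expected prices fall and SRAS shifts right until Y returns to 3079.
Long run: Y = 3079 on the AD curve gives 3079 = 3478 − 5P, so P = 79.80.

Long-run P = 79.80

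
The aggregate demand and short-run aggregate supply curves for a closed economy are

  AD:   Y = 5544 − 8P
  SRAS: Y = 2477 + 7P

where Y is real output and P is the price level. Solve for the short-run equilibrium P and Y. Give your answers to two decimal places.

Set AD = SRAS: 5544 − 8P = 2477 + 7P, so 3067 = 15P and P = 204.47.
Substituting into AD, Y = 5544 − 8P = 3908.27.

P = 204.47, Y = 3908.27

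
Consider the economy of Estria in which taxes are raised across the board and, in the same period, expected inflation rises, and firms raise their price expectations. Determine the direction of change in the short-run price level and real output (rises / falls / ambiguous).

The first event is a negative demand shock: AD shifts left, which by itself pushes P down and Y down.
The second is an adverse supply shock: SRAS shifts left, which by itself pushes P up and Y down.
The two shocks push P in opposite directions, so the effect on P is ambiguous. Both shocks push Y down, so Y falls.

Price level: ambiguous; output: falls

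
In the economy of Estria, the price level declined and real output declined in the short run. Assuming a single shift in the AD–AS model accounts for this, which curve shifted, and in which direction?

AD shifted left

P fell and Y fell. An AD shift moves P and Y in the same direction; an SRAS shift moves them in opposite directions.
Here P and Y moved in the same direction, so the AD curve shifted.
Since Y fell, AD shifted left.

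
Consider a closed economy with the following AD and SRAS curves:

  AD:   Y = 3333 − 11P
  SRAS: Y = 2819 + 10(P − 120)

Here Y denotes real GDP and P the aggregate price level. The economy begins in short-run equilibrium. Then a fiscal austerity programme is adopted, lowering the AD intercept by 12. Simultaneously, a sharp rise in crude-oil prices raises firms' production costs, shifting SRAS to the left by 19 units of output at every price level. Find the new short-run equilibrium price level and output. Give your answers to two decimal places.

P = 81.95, Y = 2419.52

After both shocks: AD is Y = 3321 − 11P and SRAS is Y = 1600 + 10P.
Setting them equal: 1721 = 21P, so P = 81.95.
Substituting into AD, Y = 2419.52.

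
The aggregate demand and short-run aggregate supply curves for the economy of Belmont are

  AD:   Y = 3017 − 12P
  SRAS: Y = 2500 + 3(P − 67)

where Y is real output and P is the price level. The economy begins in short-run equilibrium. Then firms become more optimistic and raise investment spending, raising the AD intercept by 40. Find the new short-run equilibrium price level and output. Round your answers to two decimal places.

P = 50.53, Y = 2450.60

This is a positive demand shock: AD shifts right.
New AD: Y = 3057 − 12P.
SRAS can be written Y = 2299 + 3P.
Set AD = SRAS: 3057 − 12P = 2299 + 3P, so 758 = 15P and P = 50.53.
Substituting into AD, Y = 2450.60.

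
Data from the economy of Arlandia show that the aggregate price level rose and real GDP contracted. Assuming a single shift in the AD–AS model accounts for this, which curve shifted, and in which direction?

P rose and Y fell. An AD shift moves P and Y in the same direction; an SRAS shift moves them in opposite directions.
Here P and Y moved in opposite directions, so the SRAS curve shifted.
Since Y fell, SRAS shifted left.

SRAS shifted left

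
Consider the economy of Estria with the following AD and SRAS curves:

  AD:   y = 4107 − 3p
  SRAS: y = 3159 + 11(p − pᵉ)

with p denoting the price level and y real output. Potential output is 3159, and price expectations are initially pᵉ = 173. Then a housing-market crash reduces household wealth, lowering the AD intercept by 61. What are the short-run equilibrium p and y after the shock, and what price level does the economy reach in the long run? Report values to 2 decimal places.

AD shifts left: new AD is y = 4046 − 3p. With pᵉ = 173, SRAS is y = 1256 + 11p.
Short run: 4046 − 3p = 1256 + 11p gives 2790 = 14p, so p = 199.29 and y = 4046 − 3p = 3448.14.
y = 3448.14 is above potential 3159; expectations adjust and SRAS shifts left until y = 3159.
Long run: on the new AD curve, 3159 = 4046 − 3p gives p = 295.67.

Short run: p = 199.29, y = 3448.14. Long run: p = 295.67.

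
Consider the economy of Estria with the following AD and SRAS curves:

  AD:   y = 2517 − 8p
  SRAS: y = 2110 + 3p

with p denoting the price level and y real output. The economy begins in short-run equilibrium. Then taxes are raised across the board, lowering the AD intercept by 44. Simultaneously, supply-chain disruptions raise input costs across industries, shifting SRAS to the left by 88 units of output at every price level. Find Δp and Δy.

After both shocks: AD is y = 2473 − 8p and SRAS is y = 2022 + 3p.
Setting them equal: 451 = 11p, so p = 41.
y = 2473 − 8·41 = 2145.
Initially p = 37, y = 2221, so Δp = +4 and Δy = -76.

Δp = +4, Δy = -76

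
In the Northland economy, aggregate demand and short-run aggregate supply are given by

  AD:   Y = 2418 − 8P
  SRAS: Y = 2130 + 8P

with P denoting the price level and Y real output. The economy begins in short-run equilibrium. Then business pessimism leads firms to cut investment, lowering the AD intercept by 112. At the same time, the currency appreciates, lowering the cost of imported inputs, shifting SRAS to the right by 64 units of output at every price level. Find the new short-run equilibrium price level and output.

P = 7, Y = 2250

After both shocks: AD is Y = 2306 − 8P and SRAS is Y = 2194 + 8P.
Setting them equal: 112 = 16P, so P = 7.
Y = 2306 − 8·7 = 2250.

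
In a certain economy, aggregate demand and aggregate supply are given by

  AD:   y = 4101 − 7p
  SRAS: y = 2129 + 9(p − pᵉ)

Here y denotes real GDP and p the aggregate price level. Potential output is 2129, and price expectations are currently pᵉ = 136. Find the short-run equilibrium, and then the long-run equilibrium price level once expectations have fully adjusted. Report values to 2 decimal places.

Short run: p = 199.75, y = 2702.75. Long run: p = 281.71.

Short run: with pᵉ = 136, SRAS is y = 905 + 9p. Setting AD = SRAS gives 3196 = 16p, so p = 199.75 and y = 4101 − 7p = 2702.75.
Output 2702.75 is above potential 2129, so over time expected prices rise and SRAS shifts left until y returns to 2129.
Long run: y = 2129 on the AD curve gives 2129 = 4101 − 7p, so p = 281.71.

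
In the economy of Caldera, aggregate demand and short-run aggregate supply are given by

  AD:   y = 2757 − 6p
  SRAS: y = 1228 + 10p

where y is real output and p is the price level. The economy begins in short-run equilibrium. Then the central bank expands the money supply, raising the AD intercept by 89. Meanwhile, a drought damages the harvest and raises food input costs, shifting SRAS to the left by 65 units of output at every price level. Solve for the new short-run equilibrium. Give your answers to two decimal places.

After both shocks: AD is y = 2846 − 6p and SRAS is y = 1163 + 10p.
Setting them equal: 1683 = 16p, so p = 105.19.
Substituting into AD, y = 2214.88.

p = 105.19, y = 2214.88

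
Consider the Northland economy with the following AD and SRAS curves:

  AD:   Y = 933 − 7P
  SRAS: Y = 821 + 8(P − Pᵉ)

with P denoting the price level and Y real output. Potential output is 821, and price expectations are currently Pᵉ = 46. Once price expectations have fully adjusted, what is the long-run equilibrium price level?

Short run: with Pᵉ = 46, SRAS is Y = 453 + 8P. Setting AD = SRAS gives 480 = 15P, so P = 32 and Y = 933 − 7·32 = 709.
Output 709 is below potential 821, so over time expected prices fall and SRAS shifts right until Y returns to 821.
Long run: Y = 821 on the AD curve gives 821 = 933 − 7P, so P = 16.

Long-run P = 16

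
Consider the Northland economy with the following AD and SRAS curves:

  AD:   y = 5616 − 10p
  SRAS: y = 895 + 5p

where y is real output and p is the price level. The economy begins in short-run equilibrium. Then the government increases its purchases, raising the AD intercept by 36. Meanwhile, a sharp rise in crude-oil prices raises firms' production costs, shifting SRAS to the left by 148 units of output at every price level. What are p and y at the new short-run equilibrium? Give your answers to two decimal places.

After both shocks: AD is y = 5652 − 10p and SRAS is y = 747 + 5p.
Setting them equal: 4905 = 15p, so p = 327.00.
Substituting into AD, y = 2382.00.

p = 327.00, y = 2382.00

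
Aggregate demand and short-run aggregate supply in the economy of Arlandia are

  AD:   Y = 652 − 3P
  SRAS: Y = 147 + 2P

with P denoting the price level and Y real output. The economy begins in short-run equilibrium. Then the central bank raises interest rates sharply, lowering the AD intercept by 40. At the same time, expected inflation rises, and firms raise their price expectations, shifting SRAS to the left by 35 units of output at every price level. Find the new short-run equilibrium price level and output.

P = 100, Y = 312

After both shocks: AD is Y = 612 − 3P and SRAS is Y = 112 + 2P.
Setting them equal: 500 = 5P, so P = 100.
Y = 612 − 3·100 = 312.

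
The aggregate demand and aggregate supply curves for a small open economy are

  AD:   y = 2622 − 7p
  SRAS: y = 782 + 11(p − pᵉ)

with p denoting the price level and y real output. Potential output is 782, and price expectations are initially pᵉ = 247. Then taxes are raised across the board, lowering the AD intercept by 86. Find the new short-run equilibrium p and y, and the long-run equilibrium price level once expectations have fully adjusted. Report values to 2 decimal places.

AD shifts left: new AD is y = 2536 − 7p. With pᵉ = 247, SRAS is y = 11p − 1935.
Short run: 2536 − 7p = 11p − 1935 gives 4471 = 18p, so p = 248.39 and y = 2536 − 7p = 797.28.
y = 797.28 is above potential 782; expectations adjust and SRAS shifts left until y = 782.
Long run: on the new AD curve, 782 = 2536 − 7p gives p = 250.57.

Short run: p = 248.39, y = 797.28. Long run: p = 250.57.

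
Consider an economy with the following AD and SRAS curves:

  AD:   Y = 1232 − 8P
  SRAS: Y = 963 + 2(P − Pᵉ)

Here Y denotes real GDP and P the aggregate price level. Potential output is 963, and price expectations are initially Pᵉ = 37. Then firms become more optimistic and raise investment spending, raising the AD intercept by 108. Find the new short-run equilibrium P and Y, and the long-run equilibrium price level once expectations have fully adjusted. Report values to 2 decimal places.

Short run: P = 45.10, Y = 979.20. Long run: P = 47.13.

AD shifts right: new AD is Y = 1340 − 8P. With Pᵉ = 37, SRAS is Y = 889 + 2P.
Short run: 1340 − 8P = 889 + 2P gives 451 = 10P, so P = 45.10 and Y = 1340 − 8P = 979.20.
Y = 979.20 is above potential 963; expectations adjust and SRAS shifts left until Y = 963.
Long run: on the new AD curve, 963 = 1340 − 8P gives P = 47.13.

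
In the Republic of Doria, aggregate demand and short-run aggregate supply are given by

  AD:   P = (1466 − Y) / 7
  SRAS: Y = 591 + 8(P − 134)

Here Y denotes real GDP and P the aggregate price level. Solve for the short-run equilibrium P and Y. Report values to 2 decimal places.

P = 129.80, Y = 557.40

Write SRAS as Y = 591 + 8P − 1072 = 8P − 481.
Rearrange AD to Y = 1466 − 7P.
Set AD = SRAS: 1466 − 7P = 8P − 481, so 1947 = 15P and P = 129.80.
Substituting into AD, Y = 1466 − 7P = 557.40.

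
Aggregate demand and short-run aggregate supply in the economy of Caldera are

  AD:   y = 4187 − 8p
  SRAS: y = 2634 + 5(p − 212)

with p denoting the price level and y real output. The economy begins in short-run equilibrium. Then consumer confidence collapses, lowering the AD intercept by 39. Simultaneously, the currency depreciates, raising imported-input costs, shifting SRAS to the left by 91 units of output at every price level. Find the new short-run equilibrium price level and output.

After both shocks: AD is y = 4148 − 8p and SRAS is y = 1483 + 5p.
Setting them equal: 2665 = 13p, so p = 205.
y = 4148 − 8·205 = 2508.

p = 205, y = 2508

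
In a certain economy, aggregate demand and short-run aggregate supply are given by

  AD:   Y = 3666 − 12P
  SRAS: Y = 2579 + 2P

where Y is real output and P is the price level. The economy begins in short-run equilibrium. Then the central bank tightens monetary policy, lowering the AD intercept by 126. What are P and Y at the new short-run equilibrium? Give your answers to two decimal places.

This is a negative demand shock: AD shifts left.
New AD: Y = 3540 − 12P.
Set AD = SRAS: 3540 − 12P = 2579 + 2P, so 961 = 14P and P = 68.64.
Substituting into AD, Y = 2716.29.

P = 68.64, Y = 2716.29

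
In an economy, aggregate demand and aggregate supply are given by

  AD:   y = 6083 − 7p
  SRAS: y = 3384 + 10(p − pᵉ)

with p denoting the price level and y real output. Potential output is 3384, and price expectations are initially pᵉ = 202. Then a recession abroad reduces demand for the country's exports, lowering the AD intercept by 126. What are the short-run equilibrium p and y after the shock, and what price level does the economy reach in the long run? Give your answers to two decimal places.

AD shifts left: new AD is y = 5957 − 7p. With pᵉ = 202, SRAS is y = 1364 + 10p.
Short run: 5957 − 7p = 1364 + 10p gives 4593 = 17p, so p = 270.18 and y = 5957 − 7p = 4065.76.
y = 4065.76 is above potential 3384; expectations adjust and SRAS shifts left until y = 3384.
Long run: on the new AD curve, 3384 = 5957 − 7p gives p = 367.57.

Short run: p = 270.18, y = 4065.76. Long run: p = 367.57.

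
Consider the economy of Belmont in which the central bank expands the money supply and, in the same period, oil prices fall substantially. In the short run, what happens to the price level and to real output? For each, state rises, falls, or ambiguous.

The first event is a positive demand shock: AD shifts right, which by itself pushes P up and Y up.
The second is a favourable supply shock: SRAS shifts right, which by itself pushes P down and Y up.
The two shocks push P in opposite directions, so the effect on P is ambiguous. Both shocks push Y up, so Y rises.

Price level: ambiguous; output: rises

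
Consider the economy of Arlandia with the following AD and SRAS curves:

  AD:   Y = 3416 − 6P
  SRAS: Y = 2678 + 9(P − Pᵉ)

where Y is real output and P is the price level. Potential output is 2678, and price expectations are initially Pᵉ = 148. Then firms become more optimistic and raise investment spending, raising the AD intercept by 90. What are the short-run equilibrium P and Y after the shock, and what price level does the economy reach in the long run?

AD shifts right: new AD is Y = 3506 − 6P. With Pᵉ = 148, SRAS is Y = 1346 + 9P.
Short run: 3506 − 6P = 1346 + 9P gives 2160 = 15P, so P = 144 and Y = 3506 − 6·144 = 2642.
Y = 2642 is below potential 2678; expectations adjust and SRAS shifts right until Y = 2678.
Long run: on the new AD curve, 2678 = 3506 − 6P gives P = 138.

Short run: P = 144, Y = 2642. Long run: P = 138.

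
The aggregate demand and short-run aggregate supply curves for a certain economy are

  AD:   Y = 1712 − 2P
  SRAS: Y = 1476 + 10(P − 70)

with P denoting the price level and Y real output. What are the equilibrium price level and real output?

Write SRAS as Y = 1476 + 10P − 700 = 776 + 10P.
Set AD = SRAS: 1712 − 2P = 776 + 10P, so 936 = 12P and P = 78.
Then Y = 1712 − 2·78 = 1556.

P = 78, Y = 1556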